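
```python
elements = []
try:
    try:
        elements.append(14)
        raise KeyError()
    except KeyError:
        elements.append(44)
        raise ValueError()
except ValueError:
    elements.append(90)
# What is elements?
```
[14, 44, 90]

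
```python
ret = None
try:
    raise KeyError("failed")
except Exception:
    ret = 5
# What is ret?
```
5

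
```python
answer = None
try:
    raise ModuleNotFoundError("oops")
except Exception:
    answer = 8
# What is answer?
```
8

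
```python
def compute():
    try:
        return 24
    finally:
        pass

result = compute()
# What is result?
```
24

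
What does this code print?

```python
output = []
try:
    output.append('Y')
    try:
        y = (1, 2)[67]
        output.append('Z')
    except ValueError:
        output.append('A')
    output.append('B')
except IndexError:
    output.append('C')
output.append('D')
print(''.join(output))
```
YCD

Inner handler doesn't match, propagates to outer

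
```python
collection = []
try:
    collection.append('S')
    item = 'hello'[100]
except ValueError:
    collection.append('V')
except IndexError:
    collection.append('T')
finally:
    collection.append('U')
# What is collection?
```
['S', 'T', 'U']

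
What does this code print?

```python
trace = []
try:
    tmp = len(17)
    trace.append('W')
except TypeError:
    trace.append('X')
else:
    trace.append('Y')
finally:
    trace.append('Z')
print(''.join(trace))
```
XZ

Exception: except runs, else skipped, finally runs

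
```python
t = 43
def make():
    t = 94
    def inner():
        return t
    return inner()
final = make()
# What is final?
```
94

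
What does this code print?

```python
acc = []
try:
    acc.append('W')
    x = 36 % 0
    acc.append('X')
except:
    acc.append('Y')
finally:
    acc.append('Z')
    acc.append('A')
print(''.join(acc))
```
WYZA

Code before exception runs, then except, then all of finally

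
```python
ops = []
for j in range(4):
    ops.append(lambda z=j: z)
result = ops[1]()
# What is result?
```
1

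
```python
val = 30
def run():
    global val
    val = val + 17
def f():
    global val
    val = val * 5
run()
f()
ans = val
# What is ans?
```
235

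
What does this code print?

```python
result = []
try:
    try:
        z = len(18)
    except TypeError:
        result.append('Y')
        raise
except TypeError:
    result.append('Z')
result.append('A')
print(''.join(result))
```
YZA

raise without argument re-raises current exception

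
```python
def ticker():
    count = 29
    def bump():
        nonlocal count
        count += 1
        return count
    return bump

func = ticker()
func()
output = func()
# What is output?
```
31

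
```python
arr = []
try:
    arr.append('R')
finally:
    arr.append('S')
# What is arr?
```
['R', 'S']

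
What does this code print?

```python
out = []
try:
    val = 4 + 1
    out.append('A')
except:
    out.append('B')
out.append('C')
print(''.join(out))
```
AC

No exception, try block completes normally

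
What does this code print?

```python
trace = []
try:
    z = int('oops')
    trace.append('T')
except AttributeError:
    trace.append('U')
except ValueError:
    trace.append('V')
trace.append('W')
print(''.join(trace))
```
VW

ValueError is caught by its specific handler, not AttributeError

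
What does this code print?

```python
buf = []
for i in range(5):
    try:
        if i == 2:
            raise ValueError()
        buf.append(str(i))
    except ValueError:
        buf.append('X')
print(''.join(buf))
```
01X34

Exception on i=2 caught, loop continues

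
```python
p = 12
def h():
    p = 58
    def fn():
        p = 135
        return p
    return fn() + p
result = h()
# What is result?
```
193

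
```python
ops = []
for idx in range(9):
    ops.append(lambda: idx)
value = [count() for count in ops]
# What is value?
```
[8, 8, 8, 8, 8, 8, 8, 8, 8]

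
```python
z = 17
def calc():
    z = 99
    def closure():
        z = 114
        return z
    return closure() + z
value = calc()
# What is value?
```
213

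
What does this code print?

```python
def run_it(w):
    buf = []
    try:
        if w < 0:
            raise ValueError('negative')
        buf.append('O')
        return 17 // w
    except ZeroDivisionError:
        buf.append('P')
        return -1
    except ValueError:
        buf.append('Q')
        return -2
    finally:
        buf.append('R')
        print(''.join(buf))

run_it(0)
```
OPR

w=0 causes ZeroDivisionError, caught, finally prints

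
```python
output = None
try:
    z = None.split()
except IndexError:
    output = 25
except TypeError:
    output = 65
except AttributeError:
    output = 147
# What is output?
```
147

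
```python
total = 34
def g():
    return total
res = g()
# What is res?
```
34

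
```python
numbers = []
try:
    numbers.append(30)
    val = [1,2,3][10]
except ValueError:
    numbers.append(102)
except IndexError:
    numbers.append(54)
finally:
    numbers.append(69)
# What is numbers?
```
[30, 54, 69]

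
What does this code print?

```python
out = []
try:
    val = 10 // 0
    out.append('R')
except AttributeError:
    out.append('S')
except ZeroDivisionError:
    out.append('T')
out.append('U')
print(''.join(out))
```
TU

ZeroDivisionError is caught by its specific handler, not AttributeError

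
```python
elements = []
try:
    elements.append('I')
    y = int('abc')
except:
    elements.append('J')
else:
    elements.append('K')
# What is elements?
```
['I', 'J']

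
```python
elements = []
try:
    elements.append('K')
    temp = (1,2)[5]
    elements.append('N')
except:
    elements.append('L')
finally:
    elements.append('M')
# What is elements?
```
['K', 'L', 'M']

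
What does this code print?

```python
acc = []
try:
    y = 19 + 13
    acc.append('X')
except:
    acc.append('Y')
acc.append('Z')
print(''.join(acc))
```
XZ

No exception, try block completes normally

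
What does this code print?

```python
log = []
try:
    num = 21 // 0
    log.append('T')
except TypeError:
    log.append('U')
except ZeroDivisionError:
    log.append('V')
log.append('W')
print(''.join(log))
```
VW

ZeroDivisionError is caught by its specific handler, not TypeError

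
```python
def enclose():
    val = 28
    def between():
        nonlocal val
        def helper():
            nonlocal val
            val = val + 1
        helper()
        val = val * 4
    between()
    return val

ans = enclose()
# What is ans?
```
116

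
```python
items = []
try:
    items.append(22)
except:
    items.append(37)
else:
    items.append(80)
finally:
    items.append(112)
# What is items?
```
[22, 80, 112]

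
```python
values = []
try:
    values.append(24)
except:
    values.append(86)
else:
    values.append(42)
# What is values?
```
[24, 42]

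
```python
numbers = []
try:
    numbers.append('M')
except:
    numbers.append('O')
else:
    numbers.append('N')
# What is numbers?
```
['M', 'N']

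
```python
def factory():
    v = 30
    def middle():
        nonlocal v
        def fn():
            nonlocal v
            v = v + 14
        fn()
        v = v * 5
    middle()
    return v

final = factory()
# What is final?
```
220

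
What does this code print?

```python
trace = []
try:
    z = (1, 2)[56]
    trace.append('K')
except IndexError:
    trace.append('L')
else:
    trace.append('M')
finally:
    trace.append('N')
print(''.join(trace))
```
LN

Exception: except runs, else skipped, finally runs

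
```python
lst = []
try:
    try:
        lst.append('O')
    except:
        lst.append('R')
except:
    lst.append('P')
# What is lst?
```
['O']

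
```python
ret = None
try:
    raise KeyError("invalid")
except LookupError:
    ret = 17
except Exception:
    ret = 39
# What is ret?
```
17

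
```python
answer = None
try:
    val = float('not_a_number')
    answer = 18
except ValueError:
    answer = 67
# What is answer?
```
67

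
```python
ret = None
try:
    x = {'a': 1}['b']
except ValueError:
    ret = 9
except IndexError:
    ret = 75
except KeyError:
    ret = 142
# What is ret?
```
142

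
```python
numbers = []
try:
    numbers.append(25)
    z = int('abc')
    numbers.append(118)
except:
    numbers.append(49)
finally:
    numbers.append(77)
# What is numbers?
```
[25, 49, 77]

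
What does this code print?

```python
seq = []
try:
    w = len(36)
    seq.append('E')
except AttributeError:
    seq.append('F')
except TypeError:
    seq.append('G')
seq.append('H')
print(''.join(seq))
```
GH

TypeError is caught by its specific handler, not AttributeError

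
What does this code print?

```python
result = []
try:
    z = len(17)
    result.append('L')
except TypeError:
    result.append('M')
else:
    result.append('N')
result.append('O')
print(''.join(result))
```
MO

else block skipped when exception is caught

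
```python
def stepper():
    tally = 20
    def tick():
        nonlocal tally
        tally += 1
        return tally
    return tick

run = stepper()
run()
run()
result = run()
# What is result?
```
23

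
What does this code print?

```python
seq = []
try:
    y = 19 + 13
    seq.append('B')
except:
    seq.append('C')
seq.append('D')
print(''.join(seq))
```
BD

No exception, try block completes normally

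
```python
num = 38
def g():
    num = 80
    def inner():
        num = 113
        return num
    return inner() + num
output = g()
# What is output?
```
193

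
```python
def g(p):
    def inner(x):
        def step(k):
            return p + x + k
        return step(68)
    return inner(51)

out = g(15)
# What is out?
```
134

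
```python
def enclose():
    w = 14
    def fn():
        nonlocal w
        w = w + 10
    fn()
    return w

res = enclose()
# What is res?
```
24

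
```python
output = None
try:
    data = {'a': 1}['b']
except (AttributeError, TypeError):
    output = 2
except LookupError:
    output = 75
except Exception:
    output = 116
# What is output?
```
75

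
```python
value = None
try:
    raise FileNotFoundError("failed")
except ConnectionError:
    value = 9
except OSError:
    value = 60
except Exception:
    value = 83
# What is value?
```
60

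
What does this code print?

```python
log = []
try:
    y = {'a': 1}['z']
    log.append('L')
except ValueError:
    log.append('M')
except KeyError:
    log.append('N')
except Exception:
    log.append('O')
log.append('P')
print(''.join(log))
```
NP

KeyError matches before generic Exception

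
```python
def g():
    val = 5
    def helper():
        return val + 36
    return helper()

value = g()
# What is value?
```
41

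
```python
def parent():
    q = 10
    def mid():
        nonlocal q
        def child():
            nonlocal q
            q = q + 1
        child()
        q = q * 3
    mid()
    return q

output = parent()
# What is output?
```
33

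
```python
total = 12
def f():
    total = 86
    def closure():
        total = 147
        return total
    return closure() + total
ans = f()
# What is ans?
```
233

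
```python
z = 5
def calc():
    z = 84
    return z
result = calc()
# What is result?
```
84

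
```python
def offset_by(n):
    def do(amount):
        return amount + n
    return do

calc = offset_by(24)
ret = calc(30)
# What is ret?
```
54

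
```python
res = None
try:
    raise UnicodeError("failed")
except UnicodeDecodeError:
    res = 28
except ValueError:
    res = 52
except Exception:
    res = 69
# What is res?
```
52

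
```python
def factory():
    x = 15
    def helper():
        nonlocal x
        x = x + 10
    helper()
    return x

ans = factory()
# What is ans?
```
25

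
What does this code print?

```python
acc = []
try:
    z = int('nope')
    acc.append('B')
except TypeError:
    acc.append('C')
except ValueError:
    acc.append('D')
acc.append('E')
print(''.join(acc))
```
DE

ValueError is caught by its specific handler, not TypeError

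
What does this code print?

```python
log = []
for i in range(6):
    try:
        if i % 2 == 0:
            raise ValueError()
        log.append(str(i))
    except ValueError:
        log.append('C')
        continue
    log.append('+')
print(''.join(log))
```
C1+C3+C5+

continue in except skips rest of loop body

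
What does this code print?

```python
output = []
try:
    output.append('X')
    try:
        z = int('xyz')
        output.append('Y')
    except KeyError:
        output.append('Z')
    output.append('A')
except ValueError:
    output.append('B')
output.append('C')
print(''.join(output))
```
XBC

Inner handler doesn't match, propagates to outer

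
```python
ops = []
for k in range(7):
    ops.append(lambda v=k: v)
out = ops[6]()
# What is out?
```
6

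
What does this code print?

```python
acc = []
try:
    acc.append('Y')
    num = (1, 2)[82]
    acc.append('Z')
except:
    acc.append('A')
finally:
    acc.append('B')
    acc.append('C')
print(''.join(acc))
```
YABC

Code before exception runs, then except, then all of finally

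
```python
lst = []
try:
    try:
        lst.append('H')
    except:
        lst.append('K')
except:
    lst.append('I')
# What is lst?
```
['H']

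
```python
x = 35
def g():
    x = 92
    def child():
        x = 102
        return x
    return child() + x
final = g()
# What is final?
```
194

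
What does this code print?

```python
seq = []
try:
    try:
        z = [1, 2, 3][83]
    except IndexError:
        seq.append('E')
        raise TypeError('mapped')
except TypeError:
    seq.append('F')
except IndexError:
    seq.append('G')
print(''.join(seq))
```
EF

New TypeError raised, caught by outer TypeError handler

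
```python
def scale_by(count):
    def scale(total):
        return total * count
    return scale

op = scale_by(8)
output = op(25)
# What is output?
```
200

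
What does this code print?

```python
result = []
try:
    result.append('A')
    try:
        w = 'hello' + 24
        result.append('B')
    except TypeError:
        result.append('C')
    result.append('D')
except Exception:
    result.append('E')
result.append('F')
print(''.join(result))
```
ACDF

Inner exception caught by inner handler, outer continues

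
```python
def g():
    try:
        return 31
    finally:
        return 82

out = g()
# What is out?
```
82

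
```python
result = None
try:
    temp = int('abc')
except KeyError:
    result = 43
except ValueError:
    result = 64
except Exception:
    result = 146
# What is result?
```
64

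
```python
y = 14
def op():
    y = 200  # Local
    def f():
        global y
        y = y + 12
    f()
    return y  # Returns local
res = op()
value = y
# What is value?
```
26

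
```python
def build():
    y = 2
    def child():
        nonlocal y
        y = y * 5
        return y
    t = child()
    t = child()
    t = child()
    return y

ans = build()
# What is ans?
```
250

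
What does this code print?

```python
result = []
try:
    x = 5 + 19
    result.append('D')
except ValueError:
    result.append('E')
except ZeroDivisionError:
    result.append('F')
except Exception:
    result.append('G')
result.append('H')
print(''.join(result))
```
DH

No exception, try block completes normally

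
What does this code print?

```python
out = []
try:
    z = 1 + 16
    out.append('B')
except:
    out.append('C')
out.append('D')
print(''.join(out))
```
BD

No exception, try block completes normally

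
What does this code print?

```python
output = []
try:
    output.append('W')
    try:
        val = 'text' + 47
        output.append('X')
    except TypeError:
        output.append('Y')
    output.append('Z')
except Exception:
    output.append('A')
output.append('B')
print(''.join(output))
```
WYZB

Inner exception caught by inner handler, outer continues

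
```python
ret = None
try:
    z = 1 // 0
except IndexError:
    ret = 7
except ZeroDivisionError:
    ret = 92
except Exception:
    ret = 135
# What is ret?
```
92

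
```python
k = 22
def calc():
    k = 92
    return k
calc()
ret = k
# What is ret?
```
22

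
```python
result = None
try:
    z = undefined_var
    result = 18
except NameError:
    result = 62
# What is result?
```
62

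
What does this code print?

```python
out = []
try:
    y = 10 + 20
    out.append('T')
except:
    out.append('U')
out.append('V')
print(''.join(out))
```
TV

No exception, try block completes normally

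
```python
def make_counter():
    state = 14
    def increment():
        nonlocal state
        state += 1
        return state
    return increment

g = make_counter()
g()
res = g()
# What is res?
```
16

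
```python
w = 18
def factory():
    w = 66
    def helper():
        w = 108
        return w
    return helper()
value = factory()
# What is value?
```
108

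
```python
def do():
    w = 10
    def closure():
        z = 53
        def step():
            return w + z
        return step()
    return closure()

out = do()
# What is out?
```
63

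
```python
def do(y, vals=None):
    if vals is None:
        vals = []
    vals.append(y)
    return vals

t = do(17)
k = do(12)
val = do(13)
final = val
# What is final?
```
[13]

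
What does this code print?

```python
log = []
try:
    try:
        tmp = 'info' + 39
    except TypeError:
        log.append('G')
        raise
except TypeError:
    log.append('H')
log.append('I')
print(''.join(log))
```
GHI

raise without argument re-raises current exception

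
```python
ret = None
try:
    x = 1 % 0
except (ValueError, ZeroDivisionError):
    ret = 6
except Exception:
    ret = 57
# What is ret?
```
6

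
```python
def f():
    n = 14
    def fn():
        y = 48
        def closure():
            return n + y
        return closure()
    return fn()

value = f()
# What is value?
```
62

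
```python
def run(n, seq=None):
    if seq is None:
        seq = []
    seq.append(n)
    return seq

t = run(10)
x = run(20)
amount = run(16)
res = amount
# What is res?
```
[16]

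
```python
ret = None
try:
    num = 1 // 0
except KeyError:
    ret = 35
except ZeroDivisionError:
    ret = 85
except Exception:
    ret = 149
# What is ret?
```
85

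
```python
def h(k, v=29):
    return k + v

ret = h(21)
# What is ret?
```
50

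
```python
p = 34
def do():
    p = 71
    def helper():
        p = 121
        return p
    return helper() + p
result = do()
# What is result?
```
192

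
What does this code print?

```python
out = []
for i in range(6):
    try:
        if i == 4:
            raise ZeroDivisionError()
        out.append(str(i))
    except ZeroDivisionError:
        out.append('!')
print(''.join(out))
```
0123!5

Exception on i=4 caught, loop continues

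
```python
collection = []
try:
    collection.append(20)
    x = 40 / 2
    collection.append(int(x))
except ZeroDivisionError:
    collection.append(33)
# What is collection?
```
[20, 20]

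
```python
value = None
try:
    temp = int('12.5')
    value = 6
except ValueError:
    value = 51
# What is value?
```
51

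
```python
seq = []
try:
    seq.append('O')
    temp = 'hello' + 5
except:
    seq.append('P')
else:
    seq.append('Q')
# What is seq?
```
['O', 'P']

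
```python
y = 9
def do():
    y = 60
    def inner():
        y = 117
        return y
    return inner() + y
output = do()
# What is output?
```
177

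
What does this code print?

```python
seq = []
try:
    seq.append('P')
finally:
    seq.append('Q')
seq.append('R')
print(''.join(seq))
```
PQR

try/finally without except, no exception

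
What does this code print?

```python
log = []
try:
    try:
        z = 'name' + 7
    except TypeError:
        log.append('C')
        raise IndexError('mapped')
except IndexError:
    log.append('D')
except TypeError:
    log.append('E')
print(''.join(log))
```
CD

New IndexError raised, caught by outer IndexError handler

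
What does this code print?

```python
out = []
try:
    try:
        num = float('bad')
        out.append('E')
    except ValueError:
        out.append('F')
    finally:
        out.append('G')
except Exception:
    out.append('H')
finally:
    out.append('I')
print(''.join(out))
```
FGI

Both finally blocks run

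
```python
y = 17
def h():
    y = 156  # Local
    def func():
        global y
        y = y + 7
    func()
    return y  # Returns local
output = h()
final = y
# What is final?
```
24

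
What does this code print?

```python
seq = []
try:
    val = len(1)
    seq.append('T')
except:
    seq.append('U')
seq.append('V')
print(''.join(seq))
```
UV

Exception raised in try, caught by bare except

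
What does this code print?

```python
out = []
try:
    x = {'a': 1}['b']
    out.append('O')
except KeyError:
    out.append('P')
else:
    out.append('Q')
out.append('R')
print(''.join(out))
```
PR

else block skipped when exception is caught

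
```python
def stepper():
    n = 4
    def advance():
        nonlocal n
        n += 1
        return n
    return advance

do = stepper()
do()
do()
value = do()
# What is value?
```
7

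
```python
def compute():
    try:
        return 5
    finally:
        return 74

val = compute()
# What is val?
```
74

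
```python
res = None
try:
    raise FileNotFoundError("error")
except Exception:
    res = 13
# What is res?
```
13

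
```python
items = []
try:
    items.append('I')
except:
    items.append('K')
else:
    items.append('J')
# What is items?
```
['I', 'J']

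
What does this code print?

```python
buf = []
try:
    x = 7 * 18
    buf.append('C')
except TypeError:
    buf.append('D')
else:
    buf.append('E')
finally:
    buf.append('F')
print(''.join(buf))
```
CEF

else runs before finally when no exception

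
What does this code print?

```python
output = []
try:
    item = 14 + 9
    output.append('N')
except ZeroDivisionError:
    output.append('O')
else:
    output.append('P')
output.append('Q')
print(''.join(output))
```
NPQ

else block runs when no exception occurs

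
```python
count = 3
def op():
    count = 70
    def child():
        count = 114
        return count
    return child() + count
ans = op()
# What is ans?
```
184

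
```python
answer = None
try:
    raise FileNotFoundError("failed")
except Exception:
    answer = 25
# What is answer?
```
25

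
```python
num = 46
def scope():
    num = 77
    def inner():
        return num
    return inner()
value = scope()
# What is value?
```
77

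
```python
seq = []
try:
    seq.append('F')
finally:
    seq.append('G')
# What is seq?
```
['F', 'G']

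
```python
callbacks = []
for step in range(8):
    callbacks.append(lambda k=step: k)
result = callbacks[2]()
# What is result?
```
2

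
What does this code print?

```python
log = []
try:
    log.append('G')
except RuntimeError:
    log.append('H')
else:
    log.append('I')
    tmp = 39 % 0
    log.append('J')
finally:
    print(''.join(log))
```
GI

Try succeeds, else appends 'I', ZeroDivisionError in else is uncaught, finally prints before exception propagates ('J' never appended)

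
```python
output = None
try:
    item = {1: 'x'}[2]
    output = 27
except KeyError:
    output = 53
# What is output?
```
53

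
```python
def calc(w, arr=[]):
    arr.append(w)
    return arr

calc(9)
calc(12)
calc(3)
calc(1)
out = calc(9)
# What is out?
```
[9, 12, 3, 1, 9]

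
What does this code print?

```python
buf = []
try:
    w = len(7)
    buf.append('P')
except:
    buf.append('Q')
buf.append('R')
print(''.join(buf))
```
QR

Exception raised in try, caught by bare except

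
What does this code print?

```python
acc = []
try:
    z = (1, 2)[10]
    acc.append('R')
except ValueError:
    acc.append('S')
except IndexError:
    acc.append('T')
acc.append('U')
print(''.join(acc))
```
TU

IndexError is caught by its specific handler, not ValueError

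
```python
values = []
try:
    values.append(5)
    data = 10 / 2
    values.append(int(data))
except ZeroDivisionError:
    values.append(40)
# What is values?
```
[5, 5]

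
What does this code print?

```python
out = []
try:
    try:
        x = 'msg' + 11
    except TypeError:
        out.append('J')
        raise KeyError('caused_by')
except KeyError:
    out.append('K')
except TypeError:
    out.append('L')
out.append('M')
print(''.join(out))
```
JKM

KeyError raised and caught, original TypeError not re-raised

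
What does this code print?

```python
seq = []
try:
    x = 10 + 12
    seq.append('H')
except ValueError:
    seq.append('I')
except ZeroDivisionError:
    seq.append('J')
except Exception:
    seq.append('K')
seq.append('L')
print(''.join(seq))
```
HL

No exception, try block completes normally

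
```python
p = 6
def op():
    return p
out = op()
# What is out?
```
6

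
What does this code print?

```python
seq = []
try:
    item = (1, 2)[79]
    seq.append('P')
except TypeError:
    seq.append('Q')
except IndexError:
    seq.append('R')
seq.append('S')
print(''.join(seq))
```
RS

IndexError is caught by its specific handler, not TypeError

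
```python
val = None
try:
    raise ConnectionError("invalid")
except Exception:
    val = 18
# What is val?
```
18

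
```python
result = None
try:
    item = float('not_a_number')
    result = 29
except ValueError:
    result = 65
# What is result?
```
65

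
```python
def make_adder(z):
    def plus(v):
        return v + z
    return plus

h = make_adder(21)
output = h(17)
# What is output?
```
38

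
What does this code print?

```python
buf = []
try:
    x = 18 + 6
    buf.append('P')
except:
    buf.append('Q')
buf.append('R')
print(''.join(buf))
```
PR

No exception, try block completes normally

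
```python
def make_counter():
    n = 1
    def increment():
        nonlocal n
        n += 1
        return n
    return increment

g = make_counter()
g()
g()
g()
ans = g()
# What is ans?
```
5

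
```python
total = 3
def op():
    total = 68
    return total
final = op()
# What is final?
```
68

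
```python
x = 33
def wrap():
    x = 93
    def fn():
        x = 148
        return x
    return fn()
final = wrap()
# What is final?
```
148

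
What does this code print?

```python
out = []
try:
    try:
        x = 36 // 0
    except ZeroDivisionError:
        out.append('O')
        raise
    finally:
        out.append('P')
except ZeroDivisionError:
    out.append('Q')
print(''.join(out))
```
OPQ

finally runs before re-raised exception propagates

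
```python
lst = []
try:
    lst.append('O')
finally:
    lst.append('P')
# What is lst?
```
['O', 'P']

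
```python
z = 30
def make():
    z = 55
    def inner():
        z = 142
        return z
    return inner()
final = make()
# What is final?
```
142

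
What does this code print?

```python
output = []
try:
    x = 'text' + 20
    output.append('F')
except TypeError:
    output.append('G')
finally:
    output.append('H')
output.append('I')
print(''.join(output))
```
GHI

finally always runs, even after exception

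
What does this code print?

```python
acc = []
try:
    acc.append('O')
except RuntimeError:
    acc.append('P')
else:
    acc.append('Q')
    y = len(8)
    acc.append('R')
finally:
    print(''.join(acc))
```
OQ

Try succeeds, else appends 'Q', TypeError in else is uncaught, finally prints before exception propagates ('R' never appended)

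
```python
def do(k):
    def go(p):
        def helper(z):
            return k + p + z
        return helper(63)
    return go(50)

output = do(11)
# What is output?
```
124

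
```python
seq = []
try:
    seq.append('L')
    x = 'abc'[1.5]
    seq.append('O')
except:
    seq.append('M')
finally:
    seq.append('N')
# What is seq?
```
['L', 'M', 'N']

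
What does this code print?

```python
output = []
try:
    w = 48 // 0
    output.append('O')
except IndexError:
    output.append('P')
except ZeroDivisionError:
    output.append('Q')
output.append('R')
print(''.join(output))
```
QR

ZeroDivisionError is caught by its specific handler, not IndexError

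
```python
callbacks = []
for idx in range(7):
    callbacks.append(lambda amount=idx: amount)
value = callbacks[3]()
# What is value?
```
3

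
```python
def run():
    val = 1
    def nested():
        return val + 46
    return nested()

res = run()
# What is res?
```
47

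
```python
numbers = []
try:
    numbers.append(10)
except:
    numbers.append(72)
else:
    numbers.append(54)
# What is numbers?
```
[10, 54]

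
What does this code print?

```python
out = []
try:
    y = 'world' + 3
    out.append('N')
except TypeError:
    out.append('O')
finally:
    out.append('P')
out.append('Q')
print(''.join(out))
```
OPQ

finally always runs, even after exception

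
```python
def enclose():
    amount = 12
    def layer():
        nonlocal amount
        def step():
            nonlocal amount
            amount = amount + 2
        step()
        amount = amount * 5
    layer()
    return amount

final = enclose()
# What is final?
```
70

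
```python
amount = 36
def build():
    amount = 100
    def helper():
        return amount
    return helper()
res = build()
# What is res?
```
100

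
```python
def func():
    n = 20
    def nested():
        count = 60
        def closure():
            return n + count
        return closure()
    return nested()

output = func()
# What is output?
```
80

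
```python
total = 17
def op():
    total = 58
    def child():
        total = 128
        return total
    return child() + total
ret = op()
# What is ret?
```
186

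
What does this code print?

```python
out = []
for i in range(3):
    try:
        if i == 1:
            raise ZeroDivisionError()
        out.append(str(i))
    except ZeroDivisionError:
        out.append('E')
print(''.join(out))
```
0E2

Exception on i=1 caught, loop continues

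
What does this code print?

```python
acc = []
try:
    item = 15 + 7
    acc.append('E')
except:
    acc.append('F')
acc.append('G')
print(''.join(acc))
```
EG

No exception, try block completes normally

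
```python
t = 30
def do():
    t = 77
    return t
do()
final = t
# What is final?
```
30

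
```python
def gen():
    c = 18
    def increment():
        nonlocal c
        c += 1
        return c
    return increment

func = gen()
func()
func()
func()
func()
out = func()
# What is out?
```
23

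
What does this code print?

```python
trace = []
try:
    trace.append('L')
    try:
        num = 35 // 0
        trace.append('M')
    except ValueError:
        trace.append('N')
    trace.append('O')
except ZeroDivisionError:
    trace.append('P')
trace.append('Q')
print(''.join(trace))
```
LPQ

Inner handler doesn't match, propagates to outer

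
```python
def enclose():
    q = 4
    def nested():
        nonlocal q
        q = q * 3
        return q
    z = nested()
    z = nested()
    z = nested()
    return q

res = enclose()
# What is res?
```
108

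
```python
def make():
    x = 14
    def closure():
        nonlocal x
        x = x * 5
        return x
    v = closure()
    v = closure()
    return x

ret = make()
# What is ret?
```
350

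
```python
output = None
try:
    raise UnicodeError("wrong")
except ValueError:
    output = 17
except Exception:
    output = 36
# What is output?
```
17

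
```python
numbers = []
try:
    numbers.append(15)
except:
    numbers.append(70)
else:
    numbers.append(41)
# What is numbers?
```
[15, 41]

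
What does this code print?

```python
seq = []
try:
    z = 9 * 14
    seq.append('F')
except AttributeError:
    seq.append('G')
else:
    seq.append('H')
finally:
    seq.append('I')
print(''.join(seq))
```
FHI

else runs before finally when no exception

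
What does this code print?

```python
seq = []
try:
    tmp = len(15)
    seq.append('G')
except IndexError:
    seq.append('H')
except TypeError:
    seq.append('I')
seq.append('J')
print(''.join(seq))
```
IJ

TypeError is caught by its specific handler, not IndexError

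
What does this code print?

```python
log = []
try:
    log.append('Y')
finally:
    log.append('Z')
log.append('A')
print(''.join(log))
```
YZA

try/finally without except, no exception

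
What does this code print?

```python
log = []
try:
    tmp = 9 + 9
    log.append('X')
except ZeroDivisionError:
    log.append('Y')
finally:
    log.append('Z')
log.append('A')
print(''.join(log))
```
XZA

finally runs after normal execution too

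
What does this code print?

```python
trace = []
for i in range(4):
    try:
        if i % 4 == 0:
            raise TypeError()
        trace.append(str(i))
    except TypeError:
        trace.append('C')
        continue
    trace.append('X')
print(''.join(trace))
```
C1X2X3X

continue in except skips rest of loop body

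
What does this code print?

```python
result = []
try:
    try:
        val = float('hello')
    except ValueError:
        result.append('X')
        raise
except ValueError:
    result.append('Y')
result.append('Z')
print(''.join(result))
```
XYZ

raise without argument re-raises current exception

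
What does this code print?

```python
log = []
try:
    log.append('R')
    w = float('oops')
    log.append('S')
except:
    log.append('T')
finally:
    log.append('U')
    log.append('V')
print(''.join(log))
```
RTUV

Code before exception runs, then except, then all of finally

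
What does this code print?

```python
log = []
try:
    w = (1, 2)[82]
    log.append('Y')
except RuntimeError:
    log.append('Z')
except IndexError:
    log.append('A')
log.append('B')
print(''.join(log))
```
AB

IndexError is caught by its specific handler, not RuntimeError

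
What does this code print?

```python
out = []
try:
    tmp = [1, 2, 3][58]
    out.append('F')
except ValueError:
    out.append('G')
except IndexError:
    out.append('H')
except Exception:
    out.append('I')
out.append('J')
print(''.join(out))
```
HJ

IndexError matches before generic Exception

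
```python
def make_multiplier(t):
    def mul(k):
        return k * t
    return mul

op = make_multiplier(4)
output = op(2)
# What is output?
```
8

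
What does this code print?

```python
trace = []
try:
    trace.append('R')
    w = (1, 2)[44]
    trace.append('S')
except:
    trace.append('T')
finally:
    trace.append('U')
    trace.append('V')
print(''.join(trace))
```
RTUV

Code before exception runs, then except, then all of finally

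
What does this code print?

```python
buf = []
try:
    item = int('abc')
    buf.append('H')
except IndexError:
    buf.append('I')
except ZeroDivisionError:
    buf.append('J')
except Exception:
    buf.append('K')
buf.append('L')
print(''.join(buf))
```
KL

ValueError not specifically caught, falls to Exception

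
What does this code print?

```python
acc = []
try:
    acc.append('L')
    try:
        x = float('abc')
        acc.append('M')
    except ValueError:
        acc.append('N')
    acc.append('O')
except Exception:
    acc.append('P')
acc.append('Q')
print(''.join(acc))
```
LNOQ

Inner exception caught by inner handler, outer continues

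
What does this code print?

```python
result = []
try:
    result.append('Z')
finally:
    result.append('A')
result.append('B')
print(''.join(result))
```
ZAB

try/finally without except, no exception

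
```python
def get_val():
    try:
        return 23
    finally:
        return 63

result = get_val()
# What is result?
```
63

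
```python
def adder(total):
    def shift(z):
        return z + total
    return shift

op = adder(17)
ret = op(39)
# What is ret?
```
56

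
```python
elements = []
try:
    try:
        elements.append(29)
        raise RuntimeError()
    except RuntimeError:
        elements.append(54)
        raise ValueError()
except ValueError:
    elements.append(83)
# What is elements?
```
[29, 54, 83]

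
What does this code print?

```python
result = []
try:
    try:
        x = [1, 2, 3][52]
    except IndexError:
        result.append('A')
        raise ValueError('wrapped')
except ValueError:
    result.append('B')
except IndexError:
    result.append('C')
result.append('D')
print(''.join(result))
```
ABD

ValueError raised and caught, original IndexError not re-raised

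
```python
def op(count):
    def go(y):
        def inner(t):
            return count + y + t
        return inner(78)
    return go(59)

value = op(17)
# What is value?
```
154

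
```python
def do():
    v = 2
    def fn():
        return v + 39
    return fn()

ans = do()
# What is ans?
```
41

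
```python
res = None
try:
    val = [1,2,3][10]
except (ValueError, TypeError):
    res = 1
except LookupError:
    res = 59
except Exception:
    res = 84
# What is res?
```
59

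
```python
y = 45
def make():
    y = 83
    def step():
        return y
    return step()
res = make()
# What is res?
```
83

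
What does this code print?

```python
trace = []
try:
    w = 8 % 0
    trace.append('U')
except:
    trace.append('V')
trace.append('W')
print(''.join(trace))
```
VW

Exception raised in try, caught by bare except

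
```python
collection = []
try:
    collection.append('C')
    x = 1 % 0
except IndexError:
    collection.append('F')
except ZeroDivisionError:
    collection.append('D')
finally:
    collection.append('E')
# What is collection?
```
['C', 'D', 'E']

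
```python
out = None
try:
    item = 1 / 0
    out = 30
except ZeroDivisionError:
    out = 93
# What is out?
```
93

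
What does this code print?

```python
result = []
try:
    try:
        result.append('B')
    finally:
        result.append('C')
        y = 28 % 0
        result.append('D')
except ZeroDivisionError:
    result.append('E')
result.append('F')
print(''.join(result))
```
BCEF

Exception in inner finally caught by outer except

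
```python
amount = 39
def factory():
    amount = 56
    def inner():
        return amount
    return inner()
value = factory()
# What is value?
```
56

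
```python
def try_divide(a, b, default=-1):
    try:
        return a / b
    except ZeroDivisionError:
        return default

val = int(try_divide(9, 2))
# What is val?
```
4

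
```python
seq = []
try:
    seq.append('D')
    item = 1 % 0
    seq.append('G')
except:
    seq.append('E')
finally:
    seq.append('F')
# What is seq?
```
['D', 'E', 'F']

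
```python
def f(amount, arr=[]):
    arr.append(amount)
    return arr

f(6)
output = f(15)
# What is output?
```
[6, 15]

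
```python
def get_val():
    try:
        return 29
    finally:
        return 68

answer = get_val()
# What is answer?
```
68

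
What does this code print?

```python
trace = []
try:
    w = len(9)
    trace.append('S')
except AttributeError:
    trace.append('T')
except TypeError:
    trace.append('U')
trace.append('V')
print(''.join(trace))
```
UV

TypeError is caught by its specific handler, not AttributeError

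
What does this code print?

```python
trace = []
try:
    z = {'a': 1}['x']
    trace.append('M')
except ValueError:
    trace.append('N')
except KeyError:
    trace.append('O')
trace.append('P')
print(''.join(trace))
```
OP

KeyError is caught by its specific handler, not ValueError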